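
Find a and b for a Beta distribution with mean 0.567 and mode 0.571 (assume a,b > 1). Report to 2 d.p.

a = 20.13, b = 15.37

With s = a+b: μ = a/s and mode = (a−1)/(s−2). Eliminating a = μs,
μs − 1 = m(s−2) ⇒ s(μ−m) = 1−2m ⇒ s = -0.142/-0.004 = 35.5000.
So a = μs = 20.13, b = (1−μ)s = 15.37.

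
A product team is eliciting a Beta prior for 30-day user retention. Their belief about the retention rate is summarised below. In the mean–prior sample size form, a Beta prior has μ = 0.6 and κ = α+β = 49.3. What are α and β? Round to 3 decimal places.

α = μκ = 0.6×49.3 = 29.580 and β = (1−μ)κ = 0.4×49.3 = 19.720.

α = 29.580, β = 19.720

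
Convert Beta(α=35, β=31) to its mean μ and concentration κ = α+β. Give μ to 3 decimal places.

κ = α+β = 35+31 = 66; μ = α/κ = 35/66 = 0.530.

μ = 0.530, κ = 66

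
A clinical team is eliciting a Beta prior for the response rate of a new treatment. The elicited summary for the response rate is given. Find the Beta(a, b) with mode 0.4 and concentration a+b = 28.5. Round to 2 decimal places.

a = 11.60, b = 16.90

Mode = (a−1)/(κ−2) with κ = a+b, so a−1 = 0.4·26.5 = 10.60.
a = 11.60; b = κ − a = 16.90.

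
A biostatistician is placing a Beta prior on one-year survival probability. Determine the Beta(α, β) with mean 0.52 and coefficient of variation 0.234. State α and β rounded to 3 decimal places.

α = 8.246, β = 7.612

Var = (CV·μ)² = (0.234×0.52)² = 0.014806.
α+β = μ(1−μ)/Var − 1 = 0.2496/0.014806 − 1 = 15.8580.
Thus α = 0.52·15.8580 = 8.246 and β = 0.48·15.8580 = 7.612.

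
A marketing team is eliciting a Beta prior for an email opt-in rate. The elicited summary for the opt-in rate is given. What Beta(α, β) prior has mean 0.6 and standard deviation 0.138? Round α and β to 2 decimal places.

First σ² = 0.019044. Setting α = μn, β = (1−μ)n with n = α+β,
μ(1−μ)/(n+1) = 0.019044 ⇒ n+1 = 0.24/0.019044 = 12.6024 ⇒ n = 11.6024.
Hence α = 0.6×11.6024 = 6.96, β = 0.4×11.6024 = 4.64.

α = 6.96, β = 4.64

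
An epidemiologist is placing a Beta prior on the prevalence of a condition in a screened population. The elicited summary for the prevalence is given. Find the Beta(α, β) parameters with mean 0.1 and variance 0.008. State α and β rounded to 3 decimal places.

α = 1.025, β = 9.225

Write ν = α+β; then α = μν and Var = μ(1−μ)/(ν+1).
ν = μ(1−μ)/Var − 1 = 0.09/0.008 − 1 = 10.2500.
α = 0.1·10.2500 = 1.025, β = 0.9·10.2500 = 9.225.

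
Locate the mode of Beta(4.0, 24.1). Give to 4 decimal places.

0.1149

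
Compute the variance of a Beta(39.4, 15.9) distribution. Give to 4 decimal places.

μ = 39.4/55.3 = 0.712477; Var = μ(1−μ)/(α+β+1) = 0.2048534/56.3 = 0.0036.

0.0036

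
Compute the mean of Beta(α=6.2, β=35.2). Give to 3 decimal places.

The Beta mean is α/(α+β) = 6.2/(6.2+35.2) = 0.150.

0.150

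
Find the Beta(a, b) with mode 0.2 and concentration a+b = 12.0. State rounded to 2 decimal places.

For a,b>1 the mode is (a−1)/(a+b−2), so a = mode·(κ−2)+1 = 0.2×10.0+1 = 3.00.
And b = (1−mode)·(κ−2)+1 = 0.8×10.0+1 = 9.00.

a = 3.00, b = 9.00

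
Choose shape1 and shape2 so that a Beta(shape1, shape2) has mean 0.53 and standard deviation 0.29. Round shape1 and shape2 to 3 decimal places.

Variance = 0.29² = 0.0841. The moment-matching identity shape1+shape2 = μ(1−μ)/Var − 1 gives
shape1+shape2 = 0.2491/0.0841 − 1 = 1.9620, so shape1 = μ·1.9620 = 1.040 and shape2 = (1−μ)·1.9620 = 0.922.

shape1 = 1.040, shape2 = 0.922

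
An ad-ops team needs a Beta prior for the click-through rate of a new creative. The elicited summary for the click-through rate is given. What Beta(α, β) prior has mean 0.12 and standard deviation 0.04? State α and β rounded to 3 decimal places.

α = 7.800, β = 57.200

First σ² = 0.0016. Setting α = μn, β = (1−μ)n with n = α+β,
μ(1−μ)/(n+1) = 0.0016 ⇒ n+1 = 0.1056/0.0016 = 66.0000 ⇒ n = 65.0000.
Hence α = 0.12×65.0000 = 7.800, β = 0.88×65.0000 = 57.200.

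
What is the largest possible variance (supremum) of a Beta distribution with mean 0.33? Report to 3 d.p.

0.221

For fixed mean μ the Beta variance is μ(1−μ)/(α+β+1), increasing as α+β decreases.
Its least upper bound (not attained) is μ(1−μ) = 0.33·0.67 = 0.221.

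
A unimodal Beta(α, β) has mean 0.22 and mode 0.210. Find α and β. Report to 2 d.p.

Let s = α+β. Mean gives α = μs = 0.22s; mode gives (α−1)/(s−2) = 0.210.
Substituting: 0.22s − 1 = 0.210(s−2) = 0.210s − 0.420, so 0.010s = 0.580 and s = 58.0000.
Then α = 0.22×58.0000 = 12.76 and β = s−α = 45.24.

α = 12.76, β = 45.24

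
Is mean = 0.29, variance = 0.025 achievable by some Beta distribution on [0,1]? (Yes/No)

Yes

For any Beta, Var(X) < E[X]·(1−E[X]).
Here μ(1−μ) = 0.29×0.71 = 0.2059, and 0.025 < 0.2059.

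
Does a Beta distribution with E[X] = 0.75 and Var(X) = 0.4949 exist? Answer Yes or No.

No

A Beta with mean μ has variance μ(1−μ)/(α+β+1) < μ(1−μ).
Here μ(1−μ) = 0.75×0.25 = 0.1875, and 0.4949 ≥ 0.1875.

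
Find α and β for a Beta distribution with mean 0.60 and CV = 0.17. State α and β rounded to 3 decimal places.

Var = (CV·μ)² = (0.17×0.60)² = 0.010404.
α+β = μ(1−μ)/Var − 1 = 0.2400/0.010404 − 1 = 22.0681.
Thus α = 0.60·22.0681 = 13.241 and β = 0.40·22.0681 = 8.827.

α = 13.241, β = 8.827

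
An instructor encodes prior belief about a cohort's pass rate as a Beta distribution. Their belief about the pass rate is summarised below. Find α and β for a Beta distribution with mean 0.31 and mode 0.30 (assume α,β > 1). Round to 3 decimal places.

α = 12.400, β = 27.600

With s = α+β: μ = α/s and mode = (α−1)/(s−2). Eliminating α = μs,
μs − 1 = m(s−2) ⇒ s(μ−m) = 1−2m ⇒ s = 0.40/0.01 = 40.0000.
So α = μs = 12.400, β = (1−μ)s = 27.600.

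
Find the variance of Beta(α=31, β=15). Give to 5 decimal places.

0.00468

Var = αβ/[(α+β)²(α+β+1)] = (31×15)/(46²×47) = 465/99452 = 0.00468.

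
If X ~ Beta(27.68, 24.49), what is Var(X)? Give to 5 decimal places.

Var = αβ/[(α+β)²(α+β+1)] = (27.68×24.49)/(52.17²×53.17) = 677.8832/144713.262213 = 0.00468.

0.00468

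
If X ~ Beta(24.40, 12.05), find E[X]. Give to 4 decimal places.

E[X] = α/(α+β) = 24.40/36.45 = 0.6694.

0.6694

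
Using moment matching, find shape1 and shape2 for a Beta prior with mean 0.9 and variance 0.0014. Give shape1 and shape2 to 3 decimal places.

shape1 = 56.957, shape2 = 6.329

By moment matching, shape1+shape2 = μ(1−μ)/σ² − 1 = (0.9·0.1)/0.0014 − 1 = 64.2857 − 1 = 63.2857.
Since shape1/(shape1+shape2) = μ, shape1 = 0.9·63.2857 = 56.957 and shape2 = 0.1·63.2857 = 6.329.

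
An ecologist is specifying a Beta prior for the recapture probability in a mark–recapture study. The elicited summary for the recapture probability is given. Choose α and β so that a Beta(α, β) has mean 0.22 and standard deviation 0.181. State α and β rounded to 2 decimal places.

First σ² = 0.032761. Setting α = μn, β = (1−μ)n with n = α+β,
μ(1−μ)/(n+1) = 0.032761 ⇒ n+1 = 0.1716/0.032761 = 5.2379 ⇒ n = 4.2379.
Hence α = 0.22×4.2379 = 0.93, β = 0.78×4.2379 = 3.31.

α = 0.93, β = 3.31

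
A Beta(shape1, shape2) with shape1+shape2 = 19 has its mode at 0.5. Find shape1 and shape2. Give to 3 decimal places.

shape1 = 9.500, shape2 = 9.500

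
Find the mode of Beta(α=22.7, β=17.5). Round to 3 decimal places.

With α,β > 1, mode = (α−1)/(α+β−2) = 21.7/38.2 = 0.568.

0.568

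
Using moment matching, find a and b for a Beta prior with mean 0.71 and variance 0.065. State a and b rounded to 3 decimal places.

Write ν = a+b; then a = μν and Var = μ(1−μ)/(ν+1).
ν = μ(1−μ)/Var − 1 = 0.2059/0.065 − 1 = 2.1677.
a = 0.71·2.1677 = 1.539, b = 0.29·2.1677 = 0.629.

a = 1.539, b = 0.629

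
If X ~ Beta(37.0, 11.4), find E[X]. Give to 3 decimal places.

0.764

E[X] = α/(α+β) = 37.0/48.4 = 0.764.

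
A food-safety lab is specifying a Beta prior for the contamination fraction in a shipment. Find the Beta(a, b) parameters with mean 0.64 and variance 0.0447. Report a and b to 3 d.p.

a = 2.659, b = 1.496

Write ν = a+b; then a = μν and Var = μ(1−μ)/(ν+1).
ν = μ(1−μ)/Var − 1 = 0.2304/0.0447 − 1 = 4.1544.
a = 0.64·4.1544 = 2.659, b = 0.36·4.1544 = 1.496.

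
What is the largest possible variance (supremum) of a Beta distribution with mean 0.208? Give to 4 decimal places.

0.1647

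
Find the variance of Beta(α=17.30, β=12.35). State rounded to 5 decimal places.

Var = αβ/[(α+β)²(α+β+1)] = (17.30×12.35)/(29.65²×30.65) = 213.6550/26945.104625 = 0.00793.

0.00793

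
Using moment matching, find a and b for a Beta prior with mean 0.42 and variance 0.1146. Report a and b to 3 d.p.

a = 0.473, b = 0.653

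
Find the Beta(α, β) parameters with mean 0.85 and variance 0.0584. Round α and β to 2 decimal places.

α = 1.01, β = 0.18

Let s = α+β. The Beta variance is μ(1−μ)/(s+1).
So s+1 = μ(1−μ)/σ² = (0.85×0.15)/0.0584 = 0.1275/0.0584 = 2.1832, giving s = 1.1832.
Then α = μs = 0.85×1.1832 = 1.01 and β = (1−μ)s = 0.15×1.1832 = 0.18.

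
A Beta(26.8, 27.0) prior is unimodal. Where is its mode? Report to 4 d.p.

0.4981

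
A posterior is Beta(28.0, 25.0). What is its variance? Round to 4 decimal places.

μ = 28.0/53.0 = 0.528302; Var = μ(1−μ)/(α+β+1) = 0.2491990/54.0 = 0.0046.

0.0046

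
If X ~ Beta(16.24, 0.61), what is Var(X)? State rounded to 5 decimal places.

Var = αβ/[(α+β)²(α+β+1)] = (16.24×0.61)/(16.85²×17.85) = 9.9064/5068.016625 = 0.00195.

0.00195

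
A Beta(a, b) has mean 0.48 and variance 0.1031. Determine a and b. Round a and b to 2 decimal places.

Write ν = a+b; then a = μν and Var = μ(1−μ)/(ν+1).
ν = μ(1−μ)/Var − 1 = 0.2496/0.1031 − 1 = 1.4210.
a = 0.48·1.4210 = 0.68, b = 0.52·1.4210 = 0.74.

a = 0.68, b = 0.74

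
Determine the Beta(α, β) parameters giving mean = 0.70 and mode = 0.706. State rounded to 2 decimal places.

α = 48.07, β = 20.60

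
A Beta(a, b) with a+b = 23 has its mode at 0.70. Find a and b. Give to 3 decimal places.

a = 15.700, b = 7.300

Mode = (a−1)/(κ−2) with κ = a+b, so a−1 = 0.70·21 = 14.700.
a = 15.700; b = κ − a = 7.300.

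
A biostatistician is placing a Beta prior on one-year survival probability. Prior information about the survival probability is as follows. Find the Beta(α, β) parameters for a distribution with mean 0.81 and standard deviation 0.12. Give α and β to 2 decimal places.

Variance = 0.12² = 0.0144. The moment-matching identity α+β = μ(1−μ)/Var − 1 gives
α+β = 0.1539/0.0144 − 1 = 9.6875, so α = μ·9.6875 = 7.85 and β = (1−μ)·9.6875 = 1.84.

α = 7.85, β = 1.84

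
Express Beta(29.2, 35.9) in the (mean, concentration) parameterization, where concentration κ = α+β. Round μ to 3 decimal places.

κ = α+β = 29.2+35.9 = 65.1; μ = α/κ = 29.2/65.1 = 0.449.

μ = 0.449, κ = 65.1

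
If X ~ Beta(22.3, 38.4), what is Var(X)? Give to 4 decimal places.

0.0038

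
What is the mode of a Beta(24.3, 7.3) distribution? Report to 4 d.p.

0.7872

The density x^(α−1)(1−x)^(β−1) is maximised at (α−1)/(α+β−2) = 23.3/29.6 = 0.7872.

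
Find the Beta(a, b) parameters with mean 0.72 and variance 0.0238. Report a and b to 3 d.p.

Write ν = a+b; then a = μν and Var = μ(1−μ)/(ν+1).
ν = μ(1−μ)/Var − 1 = 0.2016/0.0238 − 1 = 7.4706.
a = 0.72·7.4706 = 5.379, b = 0.28·7.4706 = 2.092.

a = 5.379, b = 2.092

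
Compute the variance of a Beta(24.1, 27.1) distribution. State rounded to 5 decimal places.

0.00477

α+β = 51.2 and αβ = 653.11, so Var = αβ/[(α+β)²(α+β+1)] = 653.11/136839.168 = 0.00477.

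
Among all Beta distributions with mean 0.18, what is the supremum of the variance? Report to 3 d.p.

For fixed mean μ the Beta variance is μ(1−μ)/(α+β+1), increasing as α+β decreases.
Its least upper bound (not attained) is μ(1−μ) = 0.18·0.82 = 0.148.

0.148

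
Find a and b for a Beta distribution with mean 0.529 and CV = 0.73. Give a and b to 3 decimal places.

a = 0.355, b = 0.316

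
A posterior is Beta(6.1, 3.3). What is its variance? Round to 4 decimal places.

Var = αβ/[(α+β)²(α+β+1)] = (6.1×3.3)/(9.4²×10.4) = 20.13/918.944 = 0.0219.

0.0219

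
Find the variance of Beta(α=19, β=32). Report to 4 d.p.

0.0045

μ = 19/51 = 0.372549; Var = μ(1−μ)/(α+β+1) = 0.2337562/52 = 0.0045.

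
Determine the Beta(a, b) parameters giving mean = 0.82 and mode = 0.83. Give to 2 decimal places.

Let s = a+b. Mean gives a = μs = 0.82s; mode gives (a−1)/(s−2) = 0.83.
Substituting: 0.82s − 1 = 0.83(s−2) = 0.83s − 1.66, so -0.01s = -0.66 and s = 66.0000.
Then a = 0.82×66.0000 = 54.12 and b = s−a = 11.88.

a = 54.12, b = 11.88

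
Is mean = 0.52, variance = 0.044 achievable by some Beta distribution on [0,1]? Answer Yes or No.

Yes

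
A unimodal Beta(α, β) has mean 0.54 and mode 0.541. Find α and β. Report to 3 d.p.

With s = α+β: μ = α/s and mode = (α−1)/(s−2). Eliminating α = μs,
μs − 1 = m(s−2) ⇒ s(μ−m) = 1−2m ⇒ s = -0.082/-0.001 = 82.0000.
So α = μs = 44.280, β = (1−μ)s = 37.720.

α = 44.280, β = 37.720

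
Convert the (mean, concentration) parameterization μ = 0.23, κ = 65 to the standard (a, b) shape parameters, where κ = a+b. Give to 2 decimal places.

a = 14.95, b = 50.05

a = μκ = 0.23×65 = 14.95 and b = (1−μ)κ = 0.77×65 = 50.05.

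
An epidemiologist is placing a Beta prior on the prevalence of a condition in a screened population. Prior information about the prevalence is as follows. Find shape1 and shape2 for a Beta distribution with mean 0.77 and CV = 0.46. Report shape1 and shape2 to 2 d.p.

Var = (CV·μ)² = (0.46×0.77)² = 0.125458.
shape1+shape2 = μ(1−μ)/Var − 1 = 0.1771/0.125458 − 1 = 0.4116.
Thus shape1 = 0.77·0.4116 = 0.32 and shape2 = 0.23·0.4116 = 0.09.

shape1 = 0.32, shape2 = 0.09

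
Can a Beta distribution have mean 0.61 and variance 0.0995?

Yes

A Beta with mean μ has variance μ(1−μ)/(α+β+1) < μ(1−μ).
Here μ(1−μ) = 0.61×0.39 = 0.2379, and 0.0995 < 0.2379.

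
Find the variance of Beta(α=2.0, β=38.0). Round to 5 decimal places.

μ = 2.0/40.0 = 0.050000; Var = μ(1−μ)/(α+β+1) = 0.0475000/41.0 = 0.00116.

0.00116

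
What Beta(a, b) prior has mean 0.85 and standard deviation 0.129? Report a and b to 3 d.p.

First σ² = 0.016641. Setting a = μn, b = (1−μ)n with n = a+b,
μ(1−μ)/(n+1) = 0.016641 ⇒ n+1 = 0.1275/0.016641 = 7.6618 ⇒ n = 6.6618.
Hence a = 0.85×6.6618 = 5.663, b = 0.15×6.6618 = 0.999.

a = 5.663, b = 0.999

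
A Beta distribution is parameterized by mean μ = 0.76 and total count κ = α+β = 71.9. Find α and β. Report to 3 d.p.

Split κ in proportion μ : (1−μ): α = 0.76·71.9 = 54.644, β = 71.9 − 54.644 = 17.256.

α = 54.644, β = 17.256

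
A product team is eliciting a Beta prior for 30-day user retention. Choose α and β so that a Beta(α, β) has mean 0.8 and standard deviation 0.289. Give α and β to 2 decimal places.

First σ² = 0.083521. Setting α = μn, β = (1−μ)n with n = α+β,
μ(1−μ)/(n+1) = 0.083521 ⇒ n+1 = 0.16/0.083521 = 1.9157 ⇒ n = 0.9157.
Hence α = 0.8×0.9157 = 0.73, β = 0.2×0.9157 = 0.18.

α = 0.73, β = 0.18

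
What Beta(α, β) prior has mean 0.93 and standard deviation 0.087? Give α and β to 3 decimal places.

σ² = 0.087² = 0.007569.
With s = α+β, Var = μ(1−μ)/(s+1), so s+1 = (0.93×0.07)/0.007569 = 8.6009 and s = 7.6009.
α = μs = 7.069, β = (1−μ)s = 0.532.

α = 7.069, β = 0.532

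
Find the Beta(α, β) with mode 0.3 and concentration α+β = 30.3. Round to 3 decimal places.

For α,β>1 the mode is (α−1)/(α+β−2), so α = mode·(κ−2)+1 = 0.3×28.3+1 = 9.490.
And β = (1−mode)·(κ−2)+1 = 0.7×28.3+1 = 20.810.

α = 9.490, β = 20.810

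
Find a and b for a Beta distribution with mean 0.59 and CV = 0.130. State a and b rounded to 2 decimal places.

σ = CV·μ = 0.130×0.59 = 0.07670, so σ² = 0.005883.
s+1 = μ(1−μ)/σ² = 0.2419/0.005883 = 41.1192, so s = a+b = 40.1192.
a = μs = 23.67, b = (1−μ)s = 16.45.

a = 23.67, b = 16.45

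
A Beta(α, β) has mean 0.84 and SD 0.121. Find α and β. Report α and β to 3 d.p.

α = 6.871, β = 1.309

σ² = 0.121² = 0.014641.
With s = α+β, Var = μ(1−μ)/(s+1), so s+1 = (0.84×0.16)/0.014641 = 9.1797 and s = 8.1797.
α = μs = 6.871, β = (1−μ)s = 1.309.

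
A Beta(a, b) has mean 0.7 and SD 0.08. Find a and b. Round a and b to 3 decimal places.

a = 22.269, b = 9.544

First σ² = 0.0064. Setting a = μn, b = (1−μ)n with n = a+b,
μ(1−μ)/(n+1) = 0.0064 ⇒ n+1 = 0.21/0.0064 = 32.8125 ⇒ n = 31.8125.
Hence a = 0.7×31.8125 = 22.269, b = 0.3×31.8125 = 9.544.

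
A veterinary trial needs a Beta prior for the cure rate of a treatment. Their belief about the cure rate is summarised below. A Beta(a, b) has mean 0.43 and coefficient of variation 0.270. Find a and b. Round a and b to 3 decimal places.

a = 7.389, b = 9.795

Var = (CV·μ)² = (0.270×0.43)² = 0.013479.
a+b = μ(1−μ)/Var − 1 = 0.2451/0.013479 − 1 = 17.1836.
Thus a = 0.43·17.1836 = 7.389 and b = 0.57·17.1836 = 9.795.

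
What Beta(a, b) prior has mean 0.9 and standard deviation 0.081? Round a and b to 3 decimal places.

a = 11.446, b = 1.272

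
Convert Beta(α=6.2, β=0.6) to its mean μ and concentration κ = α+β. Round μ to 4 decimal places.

μ = 0.9118, κ = 6.8

κ = α+β = 6.2+0.6 = 6.8; μ = α/κ = 6.2/6.8 = 0.9118.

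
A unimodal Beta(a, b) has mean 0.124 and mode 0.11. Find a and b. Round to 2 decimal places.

a = 6.91, b = 48.81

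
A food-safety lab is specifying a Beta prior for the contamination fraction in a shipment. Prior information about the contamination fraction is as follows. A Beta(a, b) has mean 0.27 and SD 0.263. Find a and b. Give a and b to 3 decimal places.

First σ² = 0.069169. Setting a = μn, b = (1−μ)n with n = a+b,
μ(1−μ)/(n+1) = 0.069169 ⇒ n+1 = 0.1971/0.069169 = 2.8495 ⇒ n = 1.8495.
Hence a = 0.27×1.8495 = 0.499, b = 0.73×1.8495 = 1.350.

a = 0.499, b = 1.350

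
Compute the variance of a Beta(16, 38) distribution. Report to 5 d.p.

0.00379

α+β = 54 and αβ = 608, so Var = αβ/[(α+β)²(α+β+1)] = 608/160380 = 0.00379.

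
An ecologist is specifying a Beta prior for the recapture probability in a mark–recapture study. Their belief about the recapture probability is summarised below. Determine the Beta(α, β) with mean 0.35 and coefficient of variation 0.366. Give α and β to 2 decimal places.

Var = (CV·μ)² = (0.366×0.35)² = 0.016410.
α+β = μ(1−μ)/Var − 1 = 0.2275/0.016410 − 1 = 12.8638.
Thus α = 0.35·12.8638 = 4.50 and β = 0.65·12.8638 = 8.36.

α = 4.50, β = 8.36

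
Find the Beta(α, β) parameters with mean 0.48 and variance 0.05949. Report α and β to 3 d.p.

α = 1.534, β = 1.662

By moment matching, α+β = μ(1−μ)/σ² − 1 = (0.48·0.52)/0.05949 − 1 = 4.1957 − 1 = 3.1957.
Since α/(α+β) = μ, α = 0.48·3.1957 = 1.534 and β = 0.52·3.1957 = 1.662.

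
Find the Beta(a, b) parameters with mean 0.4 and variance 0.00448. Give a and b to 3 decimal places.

a = 21.029, b = 31.543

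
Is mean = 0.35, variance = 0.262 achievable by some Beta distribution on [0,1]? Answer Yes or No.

For any Beta, Var(X) < E[X]·(1−E[X]).
Here μ(1−μ) = 0.35×0.65 = 0.2275, and 0.262 ≥ 0.2275.

No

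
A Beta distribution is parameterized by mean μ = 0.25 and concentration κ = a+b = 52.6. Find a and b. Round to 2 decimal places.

Split κ in proportion μ : (1−μ): a = 0.25·52.6 = 13.15, b = 52.6 − 13.15 = 39.45.

a = 13.15, b = 39.45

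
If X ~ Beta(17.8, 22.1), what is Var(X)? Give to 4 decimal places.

0.0060

μ = 17.8/39.9 = 0.446115; Var = μ(1−μ)/(α+β+1) = 0.2470964/40.9 = 0.0060.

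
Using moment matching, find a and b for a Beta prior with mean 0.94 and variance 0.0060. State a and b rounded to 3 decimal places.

By moment matching, a+b = μ(1−μ)/σ² − 1 = (0.94·0.06)/0.0060 − 1 = 9.4000 − 1 = 8.4000.
Since a/(a+b) = μ, a = 0.94·8.4000 = 7.896 and b = 0.06·8.4000 = 0.504.

a = 7.896, b = 0.504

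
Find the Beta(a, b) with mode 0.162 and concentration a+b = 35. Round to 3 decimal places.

a = 6.346, b = 28.654

Mode = (a−1)/(κ−2) with κ = a+b, so a−1 = 0.162·33 = 5.346.
a = 6.346; b = κ − a = 28.654.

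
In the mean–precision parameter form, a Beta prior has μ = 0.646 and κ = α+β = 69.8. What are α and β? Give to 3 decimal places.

α = 45.091, β = 24.709

α = μκ = 0.646×69.8 = 45.091 and β = (1−μ)κ = 0.354×69.8 = 24.709.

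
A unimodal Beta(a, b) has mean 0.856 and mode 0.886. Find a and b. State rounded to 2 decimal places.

a = 22.03, b = 3.71

Let s = a+b. Mean gives a = μs = 0.856s; mode gives (a−1)/(s−2) = 0.886.
Substituting: 0.856s − 1 = 0.886(s−2) = 0.886s − 1.772, so -0.030s = -0.772 and s = 25.7333.
Then a = 0.856×25.7333 = 22.03 and b = s−a = 3.71.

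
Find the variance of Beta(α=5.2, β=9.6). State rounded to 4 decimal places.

0.0144

μ = 5.2/14.8 = 0.351351; Var = μ(1−μ)/(α+β+1) = 0.2279036/15.8 = 0.0144.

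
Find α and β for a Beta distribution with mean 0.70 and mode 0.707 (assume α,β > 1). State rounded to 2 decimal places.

α = 41.40, β = 17.74

Let s = α+β. Mean gives α = μs = 0.70s; mode gives (α−1)/(s−2) = 0.707.
Substituting: 0.70s − 1 = 0.707(s−2) = 0.707s − 1.414, so -0.007s = -0.414 and s = 59.1429.
Then α = 0.70×59.1429 = 41.40 and β = s−α = 17.74.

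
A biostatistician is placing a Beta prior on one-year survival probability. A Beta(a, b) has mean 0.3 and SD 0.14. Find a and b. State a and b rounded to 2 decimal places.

a = 2.91, b = 6.80

σ² = 0.14² = 0.0196.
With s = a+b, Var = μ(1−μ)/(s+1), so s+1 = (0.3×0.7)/0.0196 = 10.7143 and s = 9.7143.
a = μs = 2.91, b = (1−μ)s = 6.80.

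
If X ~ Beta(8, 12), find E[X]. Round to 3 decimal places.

The Beta mean is α/(α+β) = 8/(8+12) = 0.400.

0.400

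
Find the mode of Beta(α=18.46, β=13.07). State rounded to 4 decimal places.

0.5913

With α,β > 1, mode = (α−1)/(α+β−2) = 17.46/29.53 = 0.5913.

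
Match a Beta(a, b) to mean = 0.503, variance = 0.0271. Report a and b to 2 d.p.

a = 4.14, b = 4.09

Write ν = a+b; then a = μν and Var = μ(1−μ)/(ν+1).
ν = μ(1−μ)/Var − 1 = 0.249991/0.0271 − 1 = 8.2248.
a = 0.503·8.2248 = 4.14, b = 0.497·8.2248 = 4.09.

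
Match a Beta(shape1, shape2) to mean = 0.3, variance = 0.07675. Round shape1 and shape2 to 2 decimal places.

shape1 = 0.52, shape2 = 1.22

Let s = shape1+shape2. The Beta variance is μ(1−μ)/(s+1).
So s+1 = μ(1−μ)/σ² = (0.3×0.7)/0.07675 = 0.21/0.07675 = 2.7362, giving s = 1.7362.
Then shape1 = μs = 0.3×1.7362 = 0.52 and shape2 = (1−μ)s = 0.7×1.7362 = 1.22.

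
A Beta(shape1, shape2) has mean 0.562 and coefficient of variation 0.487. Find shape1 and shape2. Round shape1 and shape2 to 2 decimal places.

σ = CV·μ = 0.487×0.562 = 0.27369, so σ² = 0.074908.
s+1 = μ(1−μ)/σ² = 0.246156/0.074908 = 3.2861, so s = shape1+shape2 = 2.2861.
shape1 = μs = 1.28, shape2 = (1−μ)s = 1.00.

shape1 = 1.28, shape2 = 1.00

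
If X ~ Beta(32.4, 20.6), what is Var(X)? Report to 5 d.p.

0.00440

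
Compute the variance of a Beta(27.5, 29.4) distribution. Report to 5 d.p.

α+β = 56.9 and αβ = 808.50, so Var = αβ/[(α+β)²(α+β+1)] = 808.50/187457.619 = 0.00431.

0.00431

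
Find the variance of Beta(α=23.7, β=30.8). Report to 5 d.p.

Var = αβ/[(α+β)²(α+β+1)] = (23.7×30.8)/(54.5²×55.5) = 729.96/164848.875 = 0.00443.

0.00443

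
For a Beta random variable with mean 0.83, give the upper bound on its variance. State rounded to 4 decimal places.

For fixed mean μ the Beta variance is μ(1−μ)/(α+β+1), increasing as α+β decreases.
Its least upper bound (not attained) is μ(1−μ) = 0.83·0.17 = 0.1411.

0.1411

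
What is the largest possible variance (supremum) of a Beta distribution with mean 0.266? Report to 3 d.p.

0.195

For fixed mean μ the Beta variance is μ(1−μ)/(α+β+1), increasing as α+β decreases.
Its least upper bound (not attained) is μ(1−μ) = 0.266·0.734 = 0.195.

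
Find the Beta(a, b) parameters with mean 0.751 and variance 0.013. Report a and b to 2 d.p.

Let s = a+b. The Beta variance is μ(1−μ)/(s+1).
So s+1 = μ(1−μ)/σ² = (0.751×0.249)/0.013 = 0.186999/0.013 = 14.3845, giving s = 13.3845.
Then a = μs = 0.751×13.3845 = 10.05 and b = (1−μ)s = 0.249×13.3845 = 3.33.

a = 10.05, b = 3.33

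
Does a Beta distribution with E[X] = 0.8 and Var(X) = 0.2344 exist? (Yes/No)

No

A Beta with mean μ has variance μ(1−μ)/(α+β+1) < μ(1−μ).
Here μ(1−μ) = 0.8×0.2 = 0.16, and 0.2344 ≥ 0.16.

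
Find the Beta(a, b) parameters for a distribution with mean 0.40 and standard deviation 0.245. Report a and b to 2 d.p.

a = 1.20, b = 1.80

σ² = 0.245² = 0.060025.
With s = a+b, Var = μ(1−μ)/(s+1), so s+1 = (0.40×0.60)/0.060025 = 3.9983 and s = 2.9983.
a = μs = 1.20, b = (1−μ)s = 1.80.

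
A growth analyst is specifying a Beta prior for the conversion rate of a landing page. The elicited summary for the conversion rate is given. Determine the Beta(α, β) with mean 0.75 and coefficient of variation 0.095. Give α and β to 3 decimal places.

α = 26.951, β = 8.984

σ = CV·μ = 0.095×0.75 = 0.07125, so σ² = 0.005077.
s+1 = μ(1−μ)/σ² = 0.1875/0.005077 = 36.9344, so s = α+β = 35.9344.
α = μs = 26.951, β = (1−μ)s = 8.984.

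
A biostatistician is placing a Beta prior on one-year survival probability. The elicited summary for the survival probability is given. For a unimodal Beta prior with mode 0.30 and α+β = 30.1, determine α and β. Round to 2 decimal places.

α = 9.43, β = 20.67

For α,β>1 the mode is (α−1)/(α+β−2), so α = mode·(κ−2)+1 = 0.30×28.1+1 = 9.43.
And β = (1−mode)·(κ−2)+1 = 0.70×28.1+1 = 20.67.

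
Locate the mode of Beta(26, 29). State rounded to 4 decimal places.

The density x^(α−1)(1−x)^(β−1) is maximised at (α−1)/(α+β−2) = 25/53 = 0.4717.

0.4717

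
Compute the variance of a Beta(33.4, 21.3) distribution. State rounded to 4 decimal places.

0.0043

μ = 33.4/54.7 = 0.610603; Var = μ(1−μ)/(α+β+1) = 0.2377669/55.7 = 0.0043.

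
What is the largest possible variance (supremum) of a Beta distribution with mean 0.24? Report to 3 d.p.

0.182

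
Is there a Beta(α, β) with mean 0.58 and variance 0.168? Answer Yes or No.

Yes

A Beta with mean μ has variance μ(1−μ)/(α+β+1) < μ(1−μ).
Here μ(1−μ) = 0.58×0.42 = 0.2436, and 0.168 < 0.2436.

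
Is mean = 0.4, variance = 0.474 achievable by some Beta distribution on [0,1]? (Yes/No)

For any Beta, Var(X) < E[X]·(1−E[X]).
Here μ(1−μ) = 0.4×0.6 = 0.24, and 0.474 ≥ 0.24.

No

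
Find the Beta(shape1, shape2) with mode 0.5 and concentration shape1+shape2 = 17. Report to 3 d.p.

For shape1,shape2>1 the mode is (shape1−1)/(shape1+shape2−2), so shape1 = mode·(κ−2)+1 = 0.5×15+1 = 8.500.
And shape2 = (1−mode)·(κ−2)+1 = 0.5×15+1 = 8.500.

shape1 = 8.500, shape2 = 8.500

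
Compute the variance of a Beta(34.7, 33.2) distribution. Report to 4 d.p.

μ = 34.7/67.9 = 0.511046; Var = μ(1−μ)/(α+β+1) = 0.2498780/68.9 = 0.0036.

0.0036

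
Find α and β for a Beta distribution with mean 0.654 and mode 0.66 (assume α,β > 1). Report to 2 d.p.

α = 34.88, β = 18.45

Let s = α+β. Mean gives α = μs = 0.654s; mode gives (α−1)/(s−2) = 0.66.
Substituting: 0.654s − 1 = 0.66(s−2) = 0.66s − 1.32, so -0.006s = -0.32 and s = 53.3333.
Then α = 0.654×53.3333 = 34.88 and β = s−α = 18.45.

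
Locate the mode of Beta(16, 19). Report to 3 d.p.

0.455

With α,β > 1, mode = (α−1)/(α+β−2) = 15/33 = 0.455.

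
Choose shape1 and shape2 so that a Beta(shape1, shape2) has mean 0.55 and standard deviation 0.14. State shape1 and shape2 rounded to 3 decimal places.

shape1 = 6.395, shape2 = 5.232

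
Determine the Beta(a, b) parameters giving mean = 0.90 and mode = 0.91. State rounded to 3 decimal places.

a = 73.800, b = 8.200

Let s = a+b. Mean gives a = μs = 0.90s; mode gives (a−1)/(s−2) = 0.91.
Substituting: 0.90s − 1 = 0.91(s−2) = 0.91s − 1.82, so -0.01s = -0.82 and s = 82.0000.
Then a = 0.90×82.0000 = 73.800 and b = s−a = 8.200.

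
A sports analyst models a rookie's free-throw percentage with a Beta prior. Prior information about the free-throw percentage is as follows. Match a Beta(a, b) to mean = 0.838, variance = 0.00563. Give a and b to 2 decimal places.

a = 19.37, b = 3.74

Let s = a+b. The Beta variance is μ(1−μ)/(s+1).
So s+1 = μ(1−μ)/σ² = (0.838×0.162)/0.00563 = 0.135756/0.00563 = 24.1130, giving s = 23.1130.
Then a = μs = 0.838×23.1130 = 19.37 and b = (1−μ)s = 0.162×23.1130 = 3.74.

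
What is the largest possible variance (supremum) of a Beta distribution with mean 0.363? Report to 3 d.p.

0.231

For fixed mean μ the Beta variance is μ(1−μ)/(α+β+1), increasing as α+β decreases.
Its least upper bound (not attained) is μ(1−μ) = 0.363·0.637 = 0.231.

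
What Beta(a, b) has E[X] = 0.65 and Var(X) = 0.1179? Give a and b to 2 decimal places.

a = 0.60, b = 0.33

Let s = a+b. The Beta variance is μ(1−μ)/(s+1).
So s+1 = μ(1−μ)/σ² = (0.65×0.35)/0.1179 = 0.2275/0.1179 = 1.9296, giving s = 0.9296.
Then a = μs = 0.65×0.9296 = 0.60 and b = (1−μ)s = 0.35×0.9296 = 0.33.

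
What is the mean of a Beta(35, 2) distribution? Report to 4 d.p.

E[X] = α/(α+β) = 35/37 = 0.9459.

0.9459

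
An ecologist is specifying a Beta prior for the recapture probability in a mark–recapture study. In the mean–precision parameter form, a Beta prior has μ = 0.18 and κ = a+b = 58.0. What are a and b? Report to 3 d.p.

a = μκ = 0.18×58.0 = 10.440 and b = (1−μ)κ = 0.82×58.0 = 47.560.

a = 10.440, b = 47.560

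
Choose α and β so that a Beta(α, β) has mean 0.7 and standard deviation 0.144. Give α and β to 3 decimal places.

α = 6.389, β = 2.738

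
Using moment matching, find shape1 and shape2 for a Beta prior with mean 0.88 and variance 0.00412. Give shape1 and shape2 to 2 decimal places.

shape1 = 21.68, shape2 = 2.96

By moment matching, shape1+shape2 = μ(1−μ)/σ² − 1 = (0.88·0.12)/0.00412 − 1 = 25.6311 − 1 = 24.6311.
Since shape1/(shape1+shape2) = μ, shape1 = 0.88·24.6311 = 21.68 and shape2 = 0.12·24.6311 = 2.96.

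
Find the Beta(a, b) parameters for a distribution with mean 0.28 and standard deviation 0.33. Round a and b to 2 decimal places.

a = 0.24, b = 0.61

σ² = 0.33² = 0.1089.
With s = a+b, Var = μ(1−μ)/(s+1), so s+1 = (0.28×0.72)/0.1089 = 1.8512 and s = 0.8512.
a = μs = 0.24, b = (1−μ)s = 0.61.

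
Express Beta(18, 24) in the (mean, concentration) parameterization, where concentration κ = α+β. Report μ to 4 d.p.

μ = 0.4286, κ = 42

κ = α+β = 18+24 = 42; μ = α/κ = 18/42 = 0.4286.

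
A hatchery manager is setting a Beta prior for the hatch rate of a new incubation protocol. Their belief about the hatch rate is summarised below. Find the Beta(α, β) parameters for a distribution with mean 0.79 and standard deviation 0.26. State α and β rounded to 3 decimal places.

First σ² = 0.0676. Setting α = μn, β = (1−μ)n with n = α+β,
μ(1−μ)/(n+1) = 0.0676 ⇒ n+1 = 0.1659/0.0676 = 2.4541 ⇒ n = 1.4541.
Hence α = 0.79×1.4541 = 1.149, β = 0.21×1.4541 = 0.305.

α = 1.149, β = 0.305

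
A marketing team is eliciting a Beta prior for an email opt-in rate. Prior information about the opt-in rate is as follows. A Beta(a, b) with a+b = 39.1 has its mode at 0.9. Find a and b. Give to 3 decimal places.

a = 34.390, b = 4.710

For a,b>1 the mode is (a−1)/(a+b−2), so a = mode·(κ−2)+1 = 0.9×37.1+1 = 34.390.
And b = (1−mode)·(κ−2)+1 = 0.1×37.1+1 = 4.710.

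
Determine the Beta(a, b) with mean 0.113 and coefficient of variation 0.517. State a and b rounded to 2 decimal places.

σ = CV·μ = 0.517×0.113 = 0.05842, so σ² = 0.003413.
s+1 = μ(1−μ)/σ² = 0.100231/0.003413 = 29.3673, so s = a+b = 28.3673.
a = μs = 3.21, b = (1−μ)s = 25.16.

a = 3.21, b = 25.16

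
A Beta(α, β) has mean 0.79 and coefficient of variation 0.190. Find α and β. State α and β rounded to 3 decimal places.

Var = (CV·μ)² = (0.190×0.79)² = 0.022530.
α+β = μ(1−μ)/Var − 1 = 0.1659/0.022530 − 1 = 6.3635.
Thus α = 0.79·6.3635 = 5.027 and β = 0.21·6.3635 = 1.336.

α = 5.027, β = 1.336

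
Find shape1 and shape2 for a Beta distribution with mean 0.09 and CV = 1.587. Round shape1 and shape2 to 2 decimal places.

Var = (CV·μ)² = (1.587×0.09)² = 0.020400.
shape1+shape2 = μ(1−μ)/Var − 1 = 0.0819/0.020400 − 1 = 3.0146.
Thus shape1 = 0.09·3.0146 = 0.27 and shape2 = 0.91·3.0146 = 2.74.

shape1 = 0.27, shape2 = 2.74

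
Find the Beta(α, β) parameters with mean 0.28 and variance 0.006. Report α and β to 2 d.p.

α = 9.13, β = 23.47

Write ν = α+β; then α = μν and Var = μ(1−μ)/(ν+1).
ν = μ(1−μ)/Var − 1 = 0.2016/0.006 − 1 = 32.6000.
α = 0.28·32.6000 = 9.13, β = 0.72·32.6000 = 23.47.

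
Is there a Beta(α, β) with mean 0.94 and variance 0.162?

No

The Beta variance bound is σ² < μ(1−μ).
Here μ(1−μ) = 0.94×0.06 = 0.0564, and 0.162 ≥ 0.0564.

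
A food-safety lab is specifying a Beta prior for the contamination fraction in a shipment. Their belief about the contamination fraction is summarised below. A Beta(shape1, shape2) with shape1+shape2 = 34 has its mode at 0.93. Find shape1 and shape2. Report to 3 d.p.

shape1 = 30.760, shape2 = 3.240

For shape1,shape2>1 the mode is (shape1−1)/(shape1+shape2−2), so shape1 = mode·(κ−2)+1 = 0.93×32+1 = 30.760.
And shape2 = (1−mode)·(κ−2)+1 = 0.07×32+1 = 3.240.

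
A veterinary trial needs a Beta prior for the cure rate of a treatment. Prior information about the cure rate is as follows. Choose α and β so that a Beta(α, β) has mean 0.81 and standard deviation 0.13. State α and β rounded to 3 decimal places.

Variance = 0.13² = 0.0169. The moment-matching identity α+β = μ(1−μ)/Var − 1 gives
α+β = 0.1539/0.0169 − 1 = 8.1065, so α = μ·8.1065 = 6.566 and β = (1−μ)·8.1065 = 1.540.

α = 6.566, β = 1.540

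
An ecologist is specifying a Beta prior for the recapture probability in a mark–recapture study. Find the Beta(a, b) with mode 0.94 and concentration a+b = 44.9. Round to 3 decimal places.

a = 41.326, b = 3.574

For a,b>1 the mode is (a−1)/(a+b−2), so a = mode·(κ−2)+1 = 0.94×42.9+1 = 41.326.
And b = (1−mode)·(κ−2)+1 = 0.06×42.9+1 = 3.574.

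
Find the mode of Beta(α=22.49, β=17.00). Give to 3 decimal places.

0.573

The density x^(α−1)(1−x)^(β−1) is maximised at (α−1)/(α+β−2) = 21.49/37.49 = 0.573.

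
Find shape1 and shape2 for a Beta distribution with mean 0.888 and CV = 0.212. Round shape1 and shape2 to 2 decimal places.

σ = CV·μ = 0.212×0.888 = 0.18826, so σ² = 0.035440.
s+1 = μ(1−μ)/σ² = 0.099456/0.035440 = 2.8063, so s = shape1+shape2 = 1.8063.
shape1 = μs = 1.60, shape2 = (1−μ)s = 0.20.

shape1 = 1.60, shape2 = 0.20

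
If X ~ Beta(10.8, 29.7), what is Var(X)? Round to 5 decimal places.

0.00471

Var = αβ/[(α+β)²(α+β+1)] = (10.8×29.7)/(40.5²×41.5) = 320.76/68070.375 = 0.00471.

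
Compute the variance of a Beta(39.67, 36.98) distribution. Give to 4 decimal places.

0.0032

α+β = 76.65 and αβ = 1466.9966, so Var = αβ/[(α+β)²(α+β+1)] = 1466.9966/456211.027125 = 0.0032.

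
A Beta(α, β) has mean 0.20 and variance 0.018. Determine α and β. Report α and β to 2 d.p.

α = 1.58, β = 6.31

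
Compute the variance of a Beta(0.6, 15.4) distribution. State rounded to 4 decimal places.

Var = αβ/[(α+β)²(α+β+1)] = (0.6×15.4)/(16.0²×17.0) = 9.24/4352.000 = 0.0021.

0.0021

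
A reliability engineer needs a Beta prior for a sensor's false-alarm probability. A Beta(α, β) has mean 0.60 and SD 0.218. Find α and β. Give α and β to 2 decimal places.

α = 2.43, β = 1.62

First σ² = 0.047524. Setting α = μn, β = (1−μ)n with n = α+β,
μ(1−μ)/(n+1) = 0.047524 ⇒ n+1 = 0.2400/0.047524 = 5.0501 ⇒ n = 4.0501.
Hence α = 0.60×4.0501 = 2.43, β = 0.40×4.0501 = 1.62.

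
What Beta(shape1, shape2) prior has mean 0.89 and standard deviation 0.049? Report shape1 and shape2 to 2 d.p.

σ² = 0.049² = 0.002401.
With s = shape1+shape2, Var = μ(1−μ)/(s+1), so s+1 = (0.89×0.11)/0.002401 = 40.7747 and s = 39.7747.
shape1 = μs = 35.40, shape2 = (1−μ)s = 4.38.

shape1 = 35.40, shape2 = 4.38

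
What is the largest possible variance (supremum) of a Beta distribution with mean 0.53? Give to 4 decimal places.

Var = μ(1−μ)/(α+β+1), which approaches μ(1−μ) as α+β → 0.
So the supremum is μ(1−μ) = 0.53×0.47 = 0.2491.

0.2491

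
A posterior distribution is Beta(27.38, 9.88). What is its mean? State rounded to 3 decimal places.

The Beta mean is α/(α+β) = 27.38/(27.38+9.88) = 0.735.

0.735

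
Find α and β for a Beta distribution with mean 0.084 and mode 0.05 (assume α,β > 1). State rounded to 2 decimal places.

With s = α+β: μ = α/s and mode = (α−1)/(s−2). Eliminating α = μs,
μs − 1 = m(s−2) ⇒ s(μ−m) = 1−2m ⇒ s = 0.90/0.034 = 26.4706.
So α = μs = 2.22, β = (1−μ)s = 24.25.

α = 2.22, β = 24.25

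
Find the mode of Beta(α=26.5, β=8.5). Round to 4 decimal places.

0.7727

The density x^(α−1)(1−x)^(β−1) is maximised at (α−1)/(α+β−2) = 25.5/33.0 = 0.7727.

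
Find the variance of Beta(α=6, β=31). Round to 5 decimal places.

α+β = 37 and αβ = 186, so Var = αβ/[(α+β)²(α+β+1)] = 186/52022 = 0.00358.

0.00358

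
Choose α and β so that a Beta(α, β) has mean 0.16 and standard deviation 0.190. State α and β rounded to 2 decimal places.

First σ² = 0.036100. Setting α = μn, β = (1−μ)n with n = α+β,
μ(1−μ)/(n+1) = 0.036100 ⇒ n+1 = 0.1344/0.036100 = 3.7230 ⇒ n = 2.7230.
Hence α = 0.16×2.7230 = 0.44, β = 0.84×2.7230 = 2.29.

α = 0.44, β = 2.29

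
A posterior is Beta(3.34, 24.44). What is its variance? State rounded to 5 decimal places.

μ = 3.34/27.78 = 0.120230; Var = μ(1−μ)/(α+β+1) = 0.1057750/28.78 = 0.00368.

0.00368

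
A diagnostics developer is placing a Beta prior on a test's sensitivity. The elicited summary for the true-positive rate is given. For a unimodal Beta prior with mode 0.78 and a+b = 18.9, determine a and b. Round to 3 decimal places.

Since the density peak of Beta(a,b) is at (a−1)/(a+b−2),
a = 1 + 0.78(18.9−2) = 14.182 and b = 18.9 − 14.182 = 4.718.

a = 14.182, b = 4.718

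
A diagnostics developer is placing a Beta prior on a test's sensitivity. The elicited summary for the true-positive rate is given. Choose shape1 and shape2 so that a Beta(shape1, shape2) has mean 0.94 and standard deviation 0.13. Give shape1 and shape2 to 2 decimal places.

σ² = 0.13² = 0.0169.
With s = shape1+shape2, Var = μ(1−μ)/(s+1), so s+1 = (0.94×0.06)/0.0169 = 3.3373 and s = 2.3373.
shape1 = μs = 2.20, shape2 = (1−μ)s = 0.14.

shape1 = 2.20, shape2 = 0.14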